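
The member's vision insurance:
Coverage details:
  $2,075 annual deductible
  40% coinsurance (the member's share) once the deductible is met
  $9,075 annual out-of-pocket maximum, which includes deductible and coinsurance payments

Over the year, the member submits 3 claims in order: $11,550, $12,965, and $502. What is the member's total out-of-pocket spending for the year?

$9,075

#1 ($11,550): $2,075 to deductible, leaving $9,475; coinsurance $9,475 × 40% = $3,790. Member owes $5,865 (running OOP $5,865).
#2 ($12,965): 40% coinsurance on $12,965 = $5,186. That would push OOP to $11,051, over the $9,075 cap, so member pays $9,075 − $5,865 = $3,210.
#3 ($502): 40% coinsurance on $502 = $200.80. That would push OOP to $9,275.80, over the $9,075 cap, so member pays $9,075 − $9,075 = $0.
Summing the member's payments: $5,865 + $3,210 + $0 = $9,075.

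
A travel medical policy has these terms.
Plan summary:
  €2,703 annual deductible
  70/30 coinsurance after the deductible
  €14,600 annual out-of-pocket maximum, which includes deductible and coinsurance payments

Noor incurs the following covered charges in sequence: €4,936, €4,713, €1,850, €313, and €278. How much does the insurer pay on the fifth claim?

Bill 1, €4,936: deductible takes €2,703, €2,233 remains; traveler's 30% is €669.90. Traveler owes €3,372.90 (running OOP €3,372.90). Plan pays €4,936 − €3,372.90 = €1,563.10.
Bill 2, €4,713: deductible already satisfied, so traveler's share is 30% × €4,713 = €1,413.90. Cost to traveler: €1,413.90. OOP to date €4,786.80. Insurer: €4,713 − €1,413.90 = €3,299.10.
Bill 3, €1,850: 30% coinsurance on €1,850 = €555. Cost to traveler: €555. OOP to date €5,341.80. Plan pays €1,850 − €555 = €1,295.
Bill 4, €313: 30% coinsurance on €313 = €93.90. Cost to traveler: €93.90. OOP to date €5,435.70. Plan pays €313 − €93.90 = €219.10.
Bill 5, €278: 30% coinsurance on €278 = €83.40. Traveler pays €83.40; OOP now €5,519.10. Plan pays €278 − €83.40 = €194.60.

€194.60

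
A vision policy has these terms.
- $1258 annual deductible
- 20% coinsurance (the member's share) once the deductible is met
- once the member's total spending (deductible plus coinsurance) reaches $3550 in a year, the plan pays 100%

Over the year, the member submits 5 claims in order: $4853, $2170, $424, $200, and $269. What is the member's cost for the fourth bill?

Bill 1, $4853: deductible takes $1258, $3595 remains; 20% of $3595 = $719. Member owes $1977 (running OOP $1977).
Bill 2, $2170: deductible already satisfied, so member's share is 20% × $2170 = $434. Member owes $434 (running OOP $2411).
Bill 3, $424: 20% coinsurance on $424 = $84.80. Member owes $84.80 (running OOP $2495.80).
Bill 4, $200: 20% coinsurance on $200 = $40. Member owes $40 (running OOP $2535.80).

$40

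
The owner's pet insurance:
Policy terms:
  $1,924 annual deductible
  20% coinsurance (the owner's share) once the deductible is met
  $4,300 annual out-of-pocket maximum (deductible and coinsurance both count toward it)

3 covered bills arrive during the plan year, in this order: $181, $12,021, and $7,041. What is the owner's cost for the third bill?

$320.40

Claim 1 — $181: fully absorbed by the deductible. Owner pays $181; OOP now $181.
Claim 2 — $12,021: $1,743 to deductible, leaving $10,278; coinsurance $10,278 × 20% = $2,055.60. Owner owes $3,798.60 (running OOP $3,979.60).
Claim 3 — $7,041: deductible already satisfied, so owner's share is 20% × $7,041 = $1,408.20. That would push OOP to $5,387.80, over the $4,300 cap, so owner pays $4,300 − $3,979.60 = $320.40.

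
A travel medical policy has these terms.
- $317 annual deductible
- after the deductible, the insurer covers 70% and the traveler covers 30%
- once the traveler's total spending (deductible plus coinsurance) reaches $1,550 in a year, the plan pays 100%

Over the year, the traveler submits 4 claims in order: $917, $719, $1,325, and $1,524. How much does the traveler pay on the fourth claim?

$439.80

#1 ($917): $317 to deductible, leaving $600; 30% of $600 = $180. Cost to traveler: $497. OOP to date $497.
#2 ($719): deductible already satisfied, so traveler's share is 30% × $719 = $215.70. Traveler owes $215.70 (running OOP $712.70).
#3 ($1,325): deductible met; 30% of $1,325 = $397.50. Traveler pays $397.50; OOP now $1,110.20.
#4 ($1,524): deductible met; 30% of $1,524 = $457.20. That would push OOP to $1,567.40, over the $1,550 cap, so traveler pays $1,550 − $1,110.20 = $439.80.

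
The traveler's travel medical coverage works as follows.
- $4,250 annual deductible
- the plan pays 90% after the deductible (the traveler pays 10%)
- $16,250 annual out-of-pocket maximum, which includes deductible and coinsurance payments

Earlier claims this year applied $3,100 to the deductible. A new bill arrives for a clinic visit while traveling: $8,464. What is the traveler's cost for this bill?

Remaining deductible: $4,250 − $3,100 = $1,150.
The remaining $7,314 (= $8,464 − $1,150) moves to coinsurance.
Traveler's 10% share of $7,314 is $731.40.
That puts the traveler's cost at $1,150 + $731.40 = $1,881.40 before any cap.
Year-to-date out-of-pocket becomes $3,100 + $1,881.40 = $4,981.40, still under the $16,250 maximum, so no cap applies.

$1,881.40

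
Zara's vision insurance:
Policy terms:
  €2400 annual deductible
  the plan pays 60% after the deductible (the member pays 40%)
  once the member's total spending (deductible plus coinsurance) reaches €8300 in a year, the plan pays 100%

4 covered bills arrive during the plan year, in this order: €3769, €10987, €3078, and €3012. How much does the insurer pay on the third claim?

#1 (€3769): deductible takes €2400, €1369 remains; 40% of €1369 = €547.60. Member owes €2947.60 (running OOP €2947.60). Insurer: €3769 − €2947.60 = €821.40.
#2 (€10987): deductible met; 40% of €10987 = €4394.80. Member pays €4394.80; OOP now €7342.40. Insurer: €10987 − €4394.80 = €6592.20.
#3 (€3078): deductible met; 40% of €3078 = €1231.20. Adding that to €7342.40 gives €8573.60, past the €8300 cap; member pays only €8300 − €7342.40 = €957.60. Insurer: €3078 − €957.60 = €2120.40.

€2120.40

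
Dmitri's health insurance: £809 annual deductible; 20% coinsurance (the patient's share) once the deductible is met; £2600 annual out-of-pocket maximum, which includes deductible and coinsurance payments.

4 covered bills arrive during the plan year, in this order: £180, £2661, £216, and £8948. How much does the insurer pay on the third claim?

Claim 1 (£180): entire amount goes to the deductible. Patient owes £180 (running OOP £180). Insurer: £180 − £180 = £0.
Claim 2 (£2661): £629 to deductible, leaving £2032; 20% of £2032 = £406.40. Cost to patient: £1035.40. OOP to date £1215.40. Plan pays £2661 − £1035.40 = £1625.60.
Claim 3 (£216): deductible met; 20% of £216 = £43.20. Cost to patient: £43.20. OOP to date £1258.60. Plan pays £216 − £43.20 = £172.80.

£172.80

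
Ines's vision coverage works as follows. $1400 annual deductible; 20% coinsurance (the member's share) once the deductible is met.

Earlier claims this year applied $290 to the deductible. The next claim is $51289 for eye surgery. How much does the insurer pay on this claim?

Deductible still to meet: $1400 − $290 = $1110.
That leaves $51289 − $1110 = $50179 for coinsurance.
Coinsurance: $50179 × 20% = $10035.80.
Member responsibility: $1110 + $10035.80 = $11145.80.
The insurer covers the remainder: $51289 − $11145.80 = $40143.20.

$40143.20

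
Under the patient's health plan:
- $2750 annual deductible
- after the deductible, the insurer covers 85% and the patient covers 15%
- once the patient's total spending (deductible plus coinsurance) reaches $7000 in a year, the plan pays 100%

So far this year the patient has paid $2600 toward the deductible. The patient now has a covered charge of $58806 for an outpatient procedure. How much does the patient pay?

$4400

Deductible still to meet: $2750 − $2600 = $150.
That leaves $58806 − $150 = $58656 for coinsurance.
15% of $58656 = $8798.40 falls to the patient.
Patient responsibility before any cap: $150 + $8798.40 = $8948.40.
Year-to-date out-of-pocket would reach $2600 + $8948.40 = $11548.40, above the $7000 maximum, so the patient pays only $7000 − $2600 = $4400.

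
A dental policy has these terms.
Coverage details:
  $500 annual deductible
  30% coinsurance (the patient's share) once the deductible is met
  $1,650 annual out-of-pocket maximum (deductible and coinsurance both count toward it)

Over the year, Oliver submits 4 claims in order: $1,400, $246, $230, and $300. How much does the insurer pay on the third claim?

Bill 1, $1,400: $500 to deductible, leaving $900; patient's 30% is $270. Patient pays $770; OOP now $770. Plan pays $1,400 − $770 = $630.
Bill 2, $246: 30% coinsurance on $246 = $73.80. Patient pays $73.80; OOP now $843.80. Insurer: $246 − $73.80 = $172.20.
Bill 3, $230: 30% coinsurance on $230 = $69. Cost to patient: $69. OOP to date $912.80. Insurer: $230 − $69 = $161.

$161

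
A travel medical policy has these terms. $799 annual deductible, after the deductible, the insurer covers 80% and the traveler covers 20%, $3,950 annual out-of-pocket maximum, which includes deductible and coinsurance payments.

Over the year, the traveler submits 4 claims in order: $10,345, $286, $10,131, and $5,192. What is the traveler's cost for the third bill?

$1,184.60

Claim 1 ($10,345): $799 finishes the deductible; $9,546 goes to coinsurance; traveler's 20% is $1,909.20. Traveler pays $2,708.20; OOP now $2,708.20.
Claim 2 ($286): deductible met; 20% of $286 = $57.20. Cost to traveler: $57.20. OOP to date $2,765.40.
Claim 3 ($10,131): 20% coinsurance on $10,131 = $2,026.20. OOP would hit $4,791.60 > $3,950, so the cap limits the traveler to $3,950 − $2,765.40 = $1,184.60.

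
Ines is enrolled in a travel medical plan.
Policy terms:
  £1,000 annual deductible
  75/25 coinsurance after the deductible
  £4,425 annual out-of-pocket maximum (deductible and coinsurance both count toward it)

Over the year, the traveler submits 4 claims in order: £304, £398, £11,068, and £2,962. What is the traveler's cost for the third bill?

£2,990.50

Bill 1, £304: all of it applies to the deductible. Cost to traveler: £304. OOP to date £304.
Bill 2, £398: all of it applies to the deductible. Cost to traveler: £398. OOP to date £702.
Bill 3, £11,068: £298 finishes the deductible; £10,770 goes to coinsurance; coinsurance £10,770 × 25% = £2,692.50. Traveler pays £2,990.50; OOP now £3,692.50.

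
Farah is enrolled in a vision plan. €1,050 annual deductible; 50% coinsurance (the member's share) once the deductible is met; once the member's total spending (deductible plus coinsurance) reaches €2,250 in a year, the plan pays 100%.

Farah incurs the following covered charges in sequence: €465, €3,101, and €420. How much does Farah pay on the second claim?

€1,785

Claim 1 — €465: entire amount goes to the deductible. Member pays €465; OOP now €465.
Claim 2 — €3,101: €585 finishes the deductible; €2,516 goes to coinsurance; 50% of €2,516 = €1,258. Together that's €585 + €1,258 = €1,843. Adding that to €465 gives €2,308, past the €2,250 cap; member pays only €2,250 − €465 = €1,785.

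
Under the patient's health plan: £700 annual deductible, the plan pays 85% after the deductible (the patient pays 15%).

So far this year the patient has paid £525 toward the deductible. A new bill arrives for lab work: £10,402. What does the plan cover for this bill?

£8,692.95

Deductible still to meet: £700 − £525 = £175.
The remaining £10,227 (= £10,402 − £175) moves to coinsurance.
Patient's 15% share of £10,227 is £1,534.05.
Patient responsibility: £175 + £1,534.05 = £1,709.05.
Insurer pays the balance: £10,402 − £1,709.05 = £8,692.95.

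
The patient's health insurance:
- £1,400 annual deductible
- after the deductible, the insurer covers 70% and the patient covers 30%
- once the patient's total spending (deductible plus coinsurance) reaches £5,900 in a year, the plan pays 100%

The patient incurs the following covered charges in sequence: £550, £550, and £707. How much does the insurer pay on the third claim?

£284.90

Bill 1, £550: entire amount goes to the deductible. Cost to patient: £550. OOP to date £550. Insurer: £550 − £550 = £0.
Bill 2, £550: entire amount goes to the deductible. Patient pays £550; OOP now £1,100. Insurer: £550 − £550 = £0.
Bill 3, £707: £300 to deductible, leaving £407; 30% of £407 = £122.10. Cost to patient: £422.10. OOP to date £1,522.10. Insurer: £707 − £422.10 = £284.90.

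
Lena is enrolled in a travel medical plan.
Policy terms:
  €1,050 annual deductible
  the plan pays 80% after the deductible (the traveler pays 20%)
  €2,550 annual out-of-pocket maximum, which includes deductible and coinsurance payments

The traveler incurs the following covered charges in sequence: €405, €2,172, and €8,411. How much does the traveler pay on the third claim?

#1 (€405): all of it applies to the deductible. Traveler owes €405 (running OOP €405).
#2 (€2,172): €645 finishes the deductible; €1,527 goes to coinsurance; 20% of €1,527 = €305.40. Traveler pays €950.40; OOP now €1,355.40.
#3 (€8,411): 20% coinsurance on €8,411 = €1,682.20. That would push OOP to €3,037.60, over the €2,550 cap, so traveler pays €2,550 − €1,355.40 = €1,194.60.

€1,194.60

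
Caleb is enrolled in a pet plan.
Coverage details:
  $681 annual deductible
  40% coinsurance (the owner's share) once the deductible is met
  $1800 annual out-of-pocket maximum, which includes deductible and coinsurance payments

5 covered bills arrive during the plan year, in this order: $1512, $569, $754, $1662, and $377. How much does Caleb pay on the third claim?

#1 ($1512): deductible takes $681, $831 remains; coinsurance $831 × 40% = $332.40. Owner owes $1013.40 (running OOP $1013.40).
#2 ($569): 40% coinsurance on $569 = $227.60. Owner pays $227.60; OOP now $1241.
#3 ($754): deductible met; 40% of $754 = $301.60. Cost to owner: $301.60. OOP to date $1542.60.

$301.60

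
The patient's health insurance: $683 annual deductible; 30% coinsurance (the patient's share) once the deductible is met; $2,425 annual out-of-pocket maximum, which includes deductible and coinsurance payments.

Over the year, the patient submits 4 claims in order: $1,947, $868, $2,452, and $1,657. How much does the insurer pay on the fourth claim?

#1 ($1,947): $683 finishes the deductible; $1,264 goes to coinsurance; patient's 30% is $379.20. Patient pays $1,062.20; OOP now $1,062.20. Plan pays $1,947 − $1,062.20 = $884.80.
#2 ($868): 30% coinsurance on $868 = $260.40. Cost to patient: $260.40. OOP to date $1,322.60. Plan pays $868 − $260.40 = $607.60.
#3 ($2,452): deductible already satisfied, so patient's share is 30% × $2,452 = $735.60. Cost to patient: $735.60. OOP to date $2,058.20. Plan pays $2,452 − $735.60 = $1,716.40.
#4 ($1,657): deductible already satisfied, so patient's share is 30% × $1,657 = $497.10. That would push OOP to $2,555.30, over the $2,425 cap, so patient pays $2,425 − $2,058.20 = $366.80. Insurer: $1,657 − $366.80 = $1,290.20.

$1,290.20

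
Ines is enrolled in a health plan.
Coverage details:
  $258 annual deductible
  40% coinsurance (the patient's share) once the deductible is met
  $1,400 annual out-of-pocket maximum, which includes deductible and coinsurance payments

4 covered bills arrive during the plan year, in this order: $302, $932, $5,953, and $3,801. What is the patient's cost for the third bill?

Claim 1 ($302): $258 finishes the deductible; $44 goes to coinsurance; coinsurance $44 × 40% = $17.60. Patient pays $275.60; OOP now $275.60.
Claim 2 ($932): 40% coinsurance on $932 = $372.80. Patient pays $372.80; OOP now $648.40.
Claim 3 ($5,953): 40% coinsurance on $5,953 = $2,381.20. That would push OOP to $3,029.60, over the $1,400 cap, so patient pays $1,400 − $648.40 = $751.60.

$751.60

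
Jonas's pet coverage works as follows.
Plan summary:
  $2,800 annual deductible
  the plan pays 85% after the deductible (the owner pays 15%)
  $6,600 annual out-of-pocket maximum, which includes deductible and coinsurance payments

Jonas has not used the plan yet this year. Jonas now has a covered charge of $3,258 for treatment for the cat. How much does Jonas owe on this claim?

$2,868.70

Deductible not yet touched, so the first $2,800 of the bill goes to the deductible.
The remaining $458 (= $3,258 − $2,800) moves to coinsurance.
Coinsurance: $458 × 15% = $68.70.
So the owner owes $2,800 + $68.70 = $2,868.70 before any cap.
Year-to-date out-of-pocket becomes $0 + $2,868.70 = $2,868.70, still under the $6,600 maximum, so no cap applies.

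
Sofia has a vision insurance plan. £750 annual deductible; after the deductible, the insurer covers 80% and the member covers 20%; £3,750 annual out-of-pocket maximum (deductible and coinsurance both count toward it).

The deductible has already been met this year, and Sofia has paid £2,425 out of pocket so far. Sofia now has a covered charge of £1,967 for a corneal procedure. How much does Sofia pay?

With the deductible met, the entire £1,967 is subject to coinsurance.
Member's 20% share of £1,967 is £393.40.
Year-to-date out-of-pocket becomes £2,425 + £393.40 = £2,818.40, still under the £3,750 maximum, so no cap applies.

£393.40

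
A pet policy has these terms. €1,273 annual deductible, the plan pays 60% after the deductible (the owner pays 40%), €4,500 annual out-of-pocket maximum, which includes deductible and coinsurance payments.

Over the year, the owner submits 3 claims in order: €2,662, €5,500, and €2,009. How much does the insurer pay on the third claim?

€1,537.60

Bill 1, €2,662: €1,273 finishes the deductible; €1,389 goes to coinsurance; 40% of €1,389 = €555.60. Owner pays €1,828.60; OOP now €1,828.60. Plan pays €2,662 − €1,828.60 = €833.40.
Bill 2, €5,500: deductible already satisfied, so owner's share is 40% × €5,500 = €2,200. Cost to owner: €2,200. OOP to date €4,028.60. Insurer: €5,500 − €2,200 = €3,300.
Bill 3, €2,009: deductible already satisfied, so owner's share is 40% × €2,009 = €803.60. OOP would hit €4,832.20 > €4,500, so the cap limits the owner to €4,500 − €4,028.60 = €471.40. Plan pays €2,009 − €471.40 = €1,537.60.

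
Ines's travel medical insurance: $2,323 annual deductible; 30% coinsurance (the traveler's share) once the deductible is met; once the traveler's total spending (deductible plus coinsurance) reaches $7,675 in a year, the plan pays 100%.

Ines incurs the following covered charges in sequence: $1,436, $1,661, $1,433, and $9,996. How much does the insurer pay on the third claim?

Claim 1 — $1,436: fully absorbed by the deductible. Traveler owes $1,436 (running OOP $1,436). Insurer: $1,436 − $1,436 = $0.
Claim 2 — $1,661: $887 finishes the deductible; $774 goes to coinsurance; 30% of $774 = $232.20. Traveler owes $1,119.20 (running OOP $2,555.20). Insurer: $1,661 − $1,119.20 = $541.80.
Claim 3 — $1,433: deductible already satisfied, so traveler's share is 30% × $1,433 = $429.90. Cost to traveler: $429.90. OOP to date $2,985.10. Plan pays $1,433 − $429.90 = $1,003.10.

$1,003.10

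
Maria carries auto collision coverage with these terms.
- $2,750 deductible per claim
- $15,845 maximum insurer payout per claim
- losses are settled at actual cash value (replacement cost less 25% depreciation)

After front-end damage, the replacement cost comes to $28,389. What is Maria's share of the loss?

$12,544

Actual cash value after 25% depreciation: $28,389 × 75% = $21,291.75.
Subtract the deductible: $21,291.75 − $2,750 = $18,541.75.
$18,541.75 exceeds the $15,845 limit, so the insurer pays the limit: $15,845.
Driver's share is the uncovered remainder: $28,389 − $15,845 = $12,544.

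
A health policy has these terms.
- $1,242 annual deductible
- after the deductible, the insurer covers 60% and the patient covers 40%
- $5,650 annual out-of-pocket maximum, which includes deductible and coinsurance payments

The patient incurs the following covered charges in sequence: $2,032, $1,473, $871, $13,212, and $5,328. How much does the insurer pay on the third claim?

$522.60

#1 ($2,032): $1,242 to deductible, leaving $790; coinsurance $790 × 40% = $316. Patient owes $1,558 (running OOP $1,558). Insurer: $2,032 − $1,558 = $474.
#2 ($1,473): 40% coinsurance on $1,473 = $589.20. Cost to patient: $589.20. OOP to date $2,147.20. Plan pays $1,473 − $589.20 = $883.80.
#3 ($871): deductible met; 40% of $871 = $348.40. Cost to patient: $348.40. OOP to date $2,495.60. Insurer: $871 − $348.40 = $522.60.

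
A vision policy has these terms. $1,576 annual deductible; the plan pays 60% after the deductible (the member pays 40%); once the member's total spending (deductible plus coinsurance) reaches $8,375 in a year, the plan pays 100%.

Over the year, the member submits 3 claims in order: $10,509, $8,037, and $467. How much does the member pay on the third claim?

$11

Bill 1, $10,509: deductible takes $1,576, $8,933 remains; 40% of $8,933 = $3,573.20. Member owes $5,149.20 (running OOP $5,149.20).
Bill 2, $8,037: deductible already satisfied, so member's share is 40% × $8,037 = $3,214.80. Member pays $3,214.80; OOP now $8,364.
Bill 3, $467: deductible met; 40% of $467 = $186.80. OOP would hit $8,550.80 > $8,375, so the cap limits the member to $8,375 − $8,364 = $11.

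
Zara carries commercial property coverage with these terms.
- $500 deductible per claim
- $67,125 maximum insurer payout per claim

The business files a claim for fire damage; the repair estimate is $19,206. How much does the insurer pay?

$18,706

After the deductible, $19,206 − $500 = $18,706 remains.
That's under the $67,125 cap, so the insurer reimburses the full $18,706.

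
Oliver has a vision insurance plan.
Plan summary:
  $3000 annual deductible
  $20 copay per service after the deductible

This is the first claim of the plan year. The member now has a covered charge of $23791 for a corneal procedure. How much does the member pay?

Deductible not yet touched, so the first $3000 of the bill goes to the deductible.
That leaves $23791 − $3000 = $20791 for the copay.
Copay on this service: $20.
Member responsibility: $3000 + $20 = $3020.

$3020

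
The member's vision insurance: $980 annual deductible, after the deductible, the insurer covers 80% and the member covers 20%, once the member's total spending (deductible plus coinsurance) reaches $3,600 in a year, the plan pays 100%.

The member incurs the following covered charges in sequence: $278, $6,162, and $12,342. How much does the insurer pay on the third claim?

Claim 1 — $278: entire amount goes to the deductible. Cost to member: $278. OOP to date $278. Plan pays $278 − $278 = $0.
Claim 2 — $6,162: $702 finishes the deductible; $5,460 goes to coinsurance; coinsurance $5,460 × 20% = $1,092. Member pays $1,794; OOP now $2,072. Plan pays $6,162 − $1,794 = $4,368.
Claim 3 — $12,342: 20% coinsurance on $12,342 = $2,468.40. OOP would hit $4,540.40 > $3,600, so the cap limits the member to $3,600 − $2,072 = $1,528. Plan pays $12,342 − $1,528 = $10,814.

$10,814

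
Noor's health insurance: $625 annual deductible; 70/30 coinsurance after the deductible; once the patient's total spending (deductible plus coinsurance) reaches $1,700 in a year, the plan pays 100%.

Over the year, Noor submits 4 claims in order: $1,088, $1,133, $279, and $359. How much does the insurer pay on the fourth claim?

Bill 1, $1,088: $625 finishes the deductible; $463 goes to coinsurance; coinsurance $463 × 30% = $138.90. Patient owes $763.90 (running OOP $763.90). Plan pays $1,088 − $763.90 = $324.10.
Bill 2, $1,133: deductible met; 30% of $1,133 = $339.90. Patient pays $339.90; OOP now $1,103.80. Plan pays $1,133 − $339.90 = $793.10.
Bill 3, $279: deductible already satisfied, so patient's share is 30% × $279 = $83.70. Patient pays $83.70; OOP now $1,187.50. Plan pays $279 − $83.70 = $195.30.
Bill 4, $359: 30% coinsurance on $359 = $107.70. Cost to patient: $107.70. OOP to date $1,295.20. Plan pays $359 − $107.70 = $251.30.

$251.30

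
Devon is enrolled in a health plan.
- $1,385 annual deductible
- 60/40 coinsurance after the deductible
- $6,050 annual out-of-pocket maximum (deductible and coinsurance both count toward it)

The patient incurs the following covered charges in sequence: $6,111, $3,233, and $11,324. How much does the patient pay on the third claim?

$1,481.40

Claim 1 — $6,111: $1,385 to deductible, leaving $4,726; patient's 40% is $1,890.40. Patient owes $3,275.40 (running OOP $3,275.40).
Claim 2 — $3,233: 40% coinsurance on $3,233 = $1,293.20. Cost to patient: $1,293.20. OOP to date $4,568.60.
Claim 3 — $11,324: 40% coinsurance on $11,324 = $4,529.60. OOP would hit $9,098.20 > $6,050, so the cap limits the patient to $6,050 − $4,568.60 = $1,481.40.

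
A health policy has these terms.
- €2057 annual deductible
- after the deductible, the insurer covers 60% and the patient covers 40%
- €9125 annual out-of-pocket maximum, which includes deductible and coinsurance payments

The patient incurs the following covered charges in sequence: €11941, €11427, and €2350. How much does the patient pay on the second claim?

Claim 1 (€11941): €2057 to deductible, leaving €9884; coinsurance €9884 × 40% = €3953.60. Cost to patient: €6010.60. OOP to date €6010.60.
Claim 2 (€11427): deductible already satisfied, so patient's share is 40% × €11427 = €4570.80. OOP would hit €10581.40 > €9125, so the cap limits the patient to €9125 − €6010.60 = €3114.40.

€3114.40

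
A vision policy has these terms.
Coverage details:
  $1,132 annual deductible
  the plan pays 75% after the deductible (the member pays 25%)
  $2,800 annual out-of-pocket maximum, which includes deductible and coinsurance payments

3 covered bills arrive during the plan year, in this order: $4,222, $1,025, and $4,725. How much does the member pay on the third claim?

#1 ($4,222): $1,132 to deductible, leaving $3,090; member's 25% is $772.50. Member owes $1,904.50 (running OOP $1,904.50).
#2 ($1,025): deductible already satisfied, so member's share is 25% × $1,025 = $256.25. Member pays $256.25; OOP now $2,160.75.
#3 ($4,725): 25% coinsurance on $4,725 = $1,181.25. Adding that to $2,160.75 gives $3,342, past the $2,800 cap; member pays only $2,800 − $2,160.75 = $639.25.

$639.25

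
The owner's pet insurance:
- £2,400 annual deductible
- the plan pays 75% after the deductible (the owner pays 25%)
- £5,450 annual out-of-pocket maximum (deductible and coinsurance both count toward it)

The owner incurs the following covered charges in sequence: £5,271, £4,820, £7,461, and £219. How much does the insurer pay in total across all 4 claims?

£12,321

Claim 1 — £5,271: £2,400 to deductible, leaving £2,871; owner's 25% is £717.75. Owner pays £3,117.75; OOP now £3,117.75. Insurer: £5,271 − £3,117.75 = £2,153.25.
Claim 2 — £4,820: 25% coinsurance on £4,820 = £1,205. Owner pays £1,205; OOP now £4,322.75. Plan pays £4,820 − £1,205 = £3,615.
Claim 3 — £7,461: deductible already satisfied, so owner's share is 25% × £7,461 = £1,865.25. That would push OOP to £6,188, over the £5,450 cap, so owner pays £5,450 − £4,322.75 = £1,127.25. Insurer: £7,461 − £1,127.25 = £6,333.75.
Claim 4 — £219: 25% coinsurance on £219 = £54.75. OOP would hit £5,504.75 > £5,450, so the cap limits the owner to £5,450 − £5,450 = £0. Plan pays £219 − £0 = £219.
Insurer total = bills − owner's total = £17,771 − £5,450 = £12,321.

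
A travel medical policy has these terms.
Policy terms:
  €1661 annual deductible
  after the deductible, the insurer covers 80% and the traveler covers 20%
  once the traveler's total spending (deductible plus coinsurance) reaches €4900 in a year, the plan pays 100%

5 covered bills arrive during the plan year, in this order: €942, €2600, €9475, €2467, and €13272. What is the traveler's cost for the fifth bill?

Claim 1 (€942): entire amount goes to the deductible. Traveler pays €942; OOP now €942.
Claim 2 (€2600): €719 to deductible, leaving €1881; coinsurance €1881 × 20% = €376.20. Cost to traveler: €1095.20. OOP to date €2037.20.
Claim 3 (€9475): deductible met; 20% of €9475 = €1895. Cost to traveler: €1895. OOP to date €3932.20.
Claim 4 (€2467): deductible already satisfied, so traveler's share is 20% × €2467 = €493.40. Traveler owes €493.40 (running OOP €4425.60).
Claim 5 (€13272): deductible met; 20% of €13272 = €2654.40. Adding that to €4425.60 gives €7080, past the €4900 cap; traveler pays only €4900 − €4425.60 = €474.40.

€474.40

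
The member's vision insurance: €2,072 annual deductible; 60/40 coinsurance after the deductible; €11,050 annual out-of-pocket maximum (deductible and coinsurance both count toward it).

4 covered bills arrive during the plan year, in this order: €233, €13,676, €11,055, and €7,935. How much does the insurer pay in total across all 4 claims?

€21,849

Claim 1 — €233: entire amount goes to the deductible. Member owes €233 (running OOP €233). Insurer: €233 − €233 = €0.
Claim 2 — €13,676: €1,839 finishes the deductible; €11,837 goes to coinsurance; 40% of €11,837 = €4,734.80. Member owes €6,573.80 (running OOP €6,806.80). Insurer: €13,676 − €6,573.80 = €7,102.20.
Claim 3 — €11,055: deductible already satisfied, so member's share is 40% × €11,055 = €4,422. Adding that to €6,806.80 gives €11,228.80, past the €11,050 cap; member pays only €11,050 − €6,806.80 = €4,243.20. Plan pays €11,055 − €4,243.20 = €6,811.80.
Claim 4 — €7,935: deductible already satisfied, so member's share is 40% × €7,935 = €3,174. Adding that to €11,050 gives €14,224, past the €11,050 cap; member pays only €11,050 − €11,050 = €0. Insurer: €7,935 − €0 = €7,935.
Insurer total: €0 + €7,102.20 + €6,811.80 + €7,935 = €21,849.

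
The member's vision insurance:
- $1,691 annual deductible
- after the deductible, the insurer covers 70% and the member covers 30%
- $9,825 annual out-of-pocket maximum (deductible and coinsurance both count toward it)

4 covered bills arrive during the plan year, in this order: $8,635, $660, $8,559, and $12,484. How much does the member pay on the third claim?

Claim 1 ($8,635): $1,691 to deductible, leaving $6,944; coinsurance $6,944 × 30% = $2,083.20. Member owes $3,774.20 (running OOP $3,774.20).
Claim 2 ($660): deductible met; 30% of $660 = $198. Member owes $198 (running OOP $3,972.20).
Claim 3 ($8,559): deductible already satisfied, so member's share is 30% × $8,559 = $2,567.70. Member pays $2,567.70; OOP now $6,539.90.

$2,567.70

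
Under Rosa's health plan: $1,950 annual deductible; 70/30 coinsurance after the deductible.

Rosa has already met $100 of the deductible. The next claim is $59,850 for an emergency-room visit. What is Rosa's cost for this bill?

Remaining deductible: $1,950 − $100 = $1,850.
The remaining $58,000 (= $59,850 − $1,850) moves to coinsurance.
Coinsurance: $58,000 × 30% = $17,400.
That puts the patient's cost at $1,850 + $17,400 = $19,250.

$19,250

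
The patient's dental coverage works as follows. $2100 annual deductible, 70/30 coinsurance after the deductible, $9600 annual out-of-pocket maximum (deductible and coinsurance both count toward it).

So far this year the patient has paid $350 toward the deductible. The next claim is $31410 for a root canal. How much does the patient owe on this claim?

$9250

Remaining deductible: $2100 − $350 = $1750.
That leaves $31410 − $1750 = $29660 for coinsurance.
Coinsurance: $29660 × 30% = $8898.
So the patient owes $1750 + $8898 = $10648 before any cap.
Adding $10648 to the $350 already spent would give $10998, which exceeds the $9600 cap; the patient pays just $9600 − $350 = $9250.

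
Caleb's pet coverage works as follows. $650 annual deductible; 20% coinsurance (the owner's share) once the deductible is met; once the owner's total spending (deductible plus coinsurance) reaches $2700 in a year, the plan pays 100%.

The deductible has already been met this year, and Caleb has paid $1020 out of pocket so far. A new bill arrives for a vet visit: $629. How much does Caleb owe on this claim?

$125.80

With the deductible met, the entire $629 is subject to coinsurance.
20% of $629 = $125.80 falls to the owner.
Total out-of-pocket so far would be $1020 + $125.80 = $1145.80, below the $2700 cap — no reduction.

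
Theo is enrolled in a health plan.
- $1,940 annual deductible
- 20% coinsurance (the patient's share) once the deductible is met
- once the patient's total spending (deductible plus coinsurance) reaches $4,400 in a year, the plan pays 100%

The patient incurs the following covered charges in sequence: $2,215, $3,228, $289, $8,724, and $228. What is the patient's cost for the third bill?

$57.80

Claim 1 ($2,215): $1,940 to deductible, leaving $275; 20% of $275 = $55. Patient pays $1,995; OOP now $1,995.
Claim 2 ($3,228): deductible met; 20% of $3,228 = $645.60. Patient owes $645.60 (running OOP $2,640.60).
Claim 3 ($289): 20% coinsurance on $289 = $57.80. Patient owes $57.80 (running OOP $2,698.40).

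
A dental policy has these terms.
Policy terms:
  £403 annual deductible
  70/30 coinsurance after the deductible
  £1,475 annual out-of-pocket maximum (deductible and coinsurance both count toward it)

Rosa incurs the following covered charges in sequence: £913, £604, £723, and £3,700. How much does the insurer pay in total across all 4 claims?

Claim 1 (£913): deductible takes £403, £510 remains; 30% of £510 = £153. Patient pays £556; OOP now £556. Plan pays £913 − £556 = £357.
Claim 2 (£604): deductible met; 30% of £604 = £181.20. Patient owes £181.20 (running OOP £737.20). Insurer: £604 − £181.20 = £422.80.
Claim 3 (£723): 30% coinsurance on £723 = £216.90. Patient owes £216.90 (running OOP £954.10). Insurer: £723 − £216.90 = £506.10.
Claim 4 (£3,700): 30% coinsurance on £3,700 = £1,110. Adding that to £954.10 gives £2,064.10, past the £1,475 cap; patient pays only £1,475 − £954.10 = £520.90. Insurer: £3,700 − £520.90 = £3,179.10.
Insurer total = bills − patient's total = £5,940 − £1,475 = £4,465.

£4,465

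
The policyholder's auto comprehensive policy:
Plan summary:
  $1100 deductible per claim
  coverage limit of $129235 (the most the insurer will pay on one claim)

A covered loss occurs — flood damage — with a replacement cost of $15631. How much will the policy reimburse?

After the deductible, $15631 − $1100 = $14531 remains.
$14531 ≤ $129235, so the limit doesn't bind; insurer pays $14531.

$14531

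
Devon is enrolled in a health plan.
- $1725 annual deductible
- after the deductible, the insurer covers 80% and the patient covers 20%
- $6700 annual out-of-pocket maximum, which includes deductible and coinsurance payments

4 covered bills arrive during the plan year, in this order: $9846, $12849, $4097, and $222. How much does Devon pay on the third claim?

$781

Claim 1 — $9846: deductible takes $1725, $8121 remains; coinsurance $8121 × 20% = $1624.20. Cost to patient: $3349.20. OOP to date $3349.20.
Claim 2 — $12849: deductible already satisfied, so patient's share is 20% × $12849 = $2569.80. Cost to patient: $2569.80. OOP to date $5919.
Claim 3 — $4097: deductible already satisfied, so patient's share is 20% × $4097 = $819.40. That would push OOP to $6738.40, over the $6700 cap, so patient pays $6700 − $5919 = $781.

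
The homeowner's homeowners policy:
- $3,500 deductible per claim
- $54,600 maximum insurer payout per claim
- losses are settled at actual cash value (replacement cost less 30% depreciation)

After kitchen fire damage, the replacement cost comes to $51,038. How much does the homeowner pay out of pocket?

$18,811.40

Depreciate 30%: the covered value is $51,038 × 0.7 = $35,726.60.
Less the $3,500 deductible: $35,726.60 − $3,500 = $32,226.60.
$32,226.60 ≤ $54,600, so the limit doesn't bind; insurer pays $32,226.60.
The homeowner bears the rest of the original loss: $51,038 − $32,226.60 = $18,811.40.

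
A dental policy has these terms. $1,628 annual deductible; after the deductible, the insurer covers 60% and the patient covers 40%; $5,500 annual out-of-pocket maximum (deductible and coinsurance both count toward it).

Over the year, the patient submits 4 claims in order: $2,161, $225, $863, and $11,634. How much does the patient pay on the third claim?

$345.20

Bill 1, $2,161: deductible takes $1,628, $533 remains; patient's 40% is $213.20. Patient pays $1,841.20; OOP now $1,841.20.
Bill 2, $225: deductible met; 40% of $225 = $90. Cost to patient: $90. OOP to date $1,931.20.
Bill 3, $863: deductible met; 40% of $863 = $345.20. Cost to patient: $345.20. OOP to date $2,276.40.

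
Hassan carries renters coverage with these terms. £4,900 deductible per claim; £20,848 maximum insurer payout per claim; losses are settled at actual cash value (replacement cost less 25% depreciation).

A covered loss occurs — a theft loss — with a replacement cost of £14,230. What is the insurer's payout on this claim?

Actual cash value after 25% depreciation: £14,230 × 75% = £10,672.50.
After the deductible, £10,672.50 − £4,900 = £5,772.50 remains.
That's under the £20,848 cap, so the insurer reimburses the full £5,772.50.

£5,772.50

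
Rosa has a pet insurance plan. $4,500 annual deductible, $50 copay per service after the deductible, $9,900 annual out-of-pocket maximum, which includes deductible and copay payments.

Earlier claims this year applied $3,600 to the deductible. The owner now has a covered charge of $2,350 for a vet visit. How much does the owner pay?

Remaining deductible: $4,500 − $3,600 = $900.
The remaining $1,450 (= $2,350 − $900) moves to the copay.
Copay on this service: $50.
Owner responsibility before any cap: $900 + $50 = $950.
Cumulative spending $3,600 + $950 = $4,550 stays under the $9,900 maximum.

$950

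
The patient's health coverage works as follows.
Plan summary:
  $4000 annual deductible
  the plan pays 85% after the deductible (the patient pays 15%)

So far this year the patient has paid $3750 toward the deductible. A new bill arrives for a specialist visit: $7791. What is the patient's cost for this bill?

$1381.15

Deductible still to meet: $4000 − $3750 = $250.
That leaves $7791 − $250 = $7541 for coinsurance.
Coinsurance: $7541 × 15% = $1131.15.
Patient responsibility: $250 + $1131.15 = $1381.15.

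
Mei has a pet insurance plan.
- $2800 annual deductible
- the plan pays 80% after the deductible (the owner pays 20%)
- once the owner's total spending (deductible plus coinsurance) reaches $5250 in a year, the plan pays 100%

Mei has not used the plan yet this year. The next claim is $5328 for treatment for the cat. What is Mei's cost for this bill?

Deductible not yet touched, so the first $2800 of the bill goes to the deductible.
The remaining $2528 (= $5328 − $2800) moves to coinsurance.
20% of $2528 = $505.60 falls to the owner.
That puts the owner's cost at $2800 + $505.60 = $3305.60 before any cap.
Cumulative spending $0 + $3305.60 = $3305.60 stays under the $5250 maximum.

$3305.60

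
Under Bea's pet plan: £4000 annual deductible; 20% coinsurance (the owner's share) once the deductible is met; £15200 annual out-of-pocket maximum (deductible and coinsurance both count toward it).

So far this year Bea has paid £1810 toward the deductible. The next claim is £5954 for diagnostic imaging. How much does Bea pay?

Remaining deductible: £4000 − £1810 = £2190.
After the £2190 deductible portion, £5954 − £2190 = £3764 is subject to coinsurance.
Coinsurance: £3764 × 20% = £752.80.
Owner responsibility before any cap: £2190 + £752.80 = £2942.80.
Year-to-date out-of-pocket becomes £1810 + £2942.80 = £4752.80, still under the £15200 maximum, so no cap applies.

£2942.80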